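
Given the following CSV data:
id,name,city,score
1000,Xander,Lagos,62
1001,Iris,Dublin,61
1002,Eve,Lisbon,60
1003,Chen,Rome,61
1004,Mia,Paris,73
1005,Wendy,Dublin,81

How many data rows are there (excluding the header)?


Counting rows (excluding header):
Header: id,name,city,score
Data rows: 6

ANSWER: 6


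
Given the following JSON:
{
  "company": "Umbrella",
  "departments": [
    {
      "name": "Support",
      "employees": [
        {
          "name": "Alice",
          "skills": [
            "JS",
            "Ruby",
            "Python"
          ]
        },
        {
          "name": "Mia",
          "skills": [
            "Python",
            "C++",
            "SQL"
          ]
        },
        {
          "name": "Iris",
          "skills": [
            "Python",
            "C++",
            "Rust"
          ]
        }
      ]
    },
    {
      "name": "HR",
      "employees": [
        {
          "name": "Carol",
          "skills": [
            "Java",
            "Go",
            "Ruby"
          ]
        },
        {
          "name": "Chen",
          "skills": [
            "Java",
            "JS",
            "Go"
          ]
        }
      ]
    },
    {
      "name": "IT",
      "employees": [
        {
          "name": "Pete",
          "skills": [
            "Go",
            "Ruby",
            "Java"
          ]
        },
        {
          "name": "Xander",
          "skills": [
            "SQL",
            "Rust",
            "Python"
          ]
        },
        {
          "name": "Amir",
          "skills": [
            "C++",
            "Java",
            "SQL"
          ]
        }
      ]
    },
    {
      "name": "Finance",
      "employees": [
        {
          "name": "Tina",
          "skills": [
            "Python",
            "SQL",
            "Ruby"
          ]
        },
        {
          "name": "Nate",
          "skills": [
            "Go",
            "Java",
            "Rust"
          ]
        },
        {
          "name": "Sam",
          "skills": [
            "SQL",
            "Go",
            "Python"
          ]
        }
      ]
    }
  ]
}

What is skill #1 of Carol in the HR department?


Path: departments[1].employees[0].skills[0]
Value: Java

ANSWER: Java


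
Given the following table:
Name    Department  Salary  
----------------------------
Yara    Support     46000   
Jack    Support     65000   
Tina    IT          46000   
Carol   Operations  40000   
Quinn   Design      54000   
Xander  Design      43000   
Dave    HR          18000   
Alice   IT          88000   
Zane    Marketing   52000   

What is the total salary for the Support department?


Support department members:
  Yara: 46000
  Jack: 65000
Total = 46000 + 65000 = 111000

ANSWER: 111000


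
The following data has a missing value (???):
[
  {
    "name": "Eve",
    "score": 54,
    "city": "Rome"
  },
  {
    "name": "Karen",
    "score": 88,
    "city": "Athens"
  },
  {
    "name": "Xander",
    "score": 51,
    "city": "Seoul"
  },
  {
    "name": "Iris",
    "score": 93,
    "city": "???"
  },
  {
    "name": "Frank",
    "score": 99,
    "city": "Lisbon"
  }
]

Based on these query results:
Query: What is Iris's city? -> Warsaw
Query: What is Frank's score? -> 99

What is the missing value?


The missing value is Iris's city
From query: Iris's city = Warsaw

ANSWER: Warsaw


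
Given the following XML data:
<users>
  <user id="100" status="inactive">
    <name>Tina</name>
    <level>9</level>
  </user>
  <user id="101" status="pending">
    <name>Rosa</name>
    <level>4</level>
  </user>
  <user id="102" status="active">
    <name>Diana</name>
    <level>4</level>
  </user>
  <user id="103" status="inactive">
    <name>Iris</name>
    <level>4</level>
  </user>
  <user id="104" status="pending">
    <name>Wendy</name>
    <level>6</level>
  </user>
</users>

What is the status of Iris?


Finding user with name = Iris
user id="103" status="inactive"

ANSWER: inactive


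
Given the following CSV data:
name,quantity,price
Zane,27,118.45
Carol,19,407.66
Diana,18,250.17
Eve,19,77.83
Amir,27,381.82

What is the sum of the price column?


Values in 'price' column:
  Row 1: 118.45
  Row 2: 407.66
  Row 3: 250.17
  Row 4: 77.83
  Row 5: 381.82
Sum = 118.45 + 407.66 + 250.17 + 77.83 + 381.82 = 1235.93

ANSWER: 1235.93


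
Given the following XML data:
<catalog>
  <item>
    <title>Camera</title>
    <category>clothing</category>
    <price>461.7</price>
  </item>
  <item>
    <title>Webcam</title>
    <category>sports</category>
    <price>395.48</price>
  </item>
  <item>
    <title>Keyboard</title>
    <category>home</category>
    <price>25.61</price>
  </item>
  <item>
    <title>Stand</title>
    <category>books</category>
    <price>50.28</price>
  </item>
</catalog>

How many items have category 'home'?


Scanning <item> elements for <category>home</category>:
  Item 3: Keyboard -> MATCH
Count: 1

ANSWER: 1


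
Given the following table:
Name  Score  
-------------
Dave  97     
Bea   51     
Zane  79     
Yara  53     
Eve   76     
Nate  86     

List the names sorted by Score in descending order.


Sorting by Score (descending):
  Dave: 97
  Nate: 86
  Zane: 79
  Eve: 76
  Yara: 53
  Bea: 51


ANSWER: Dave, Nate, Zane, Eve, Yara, Bea


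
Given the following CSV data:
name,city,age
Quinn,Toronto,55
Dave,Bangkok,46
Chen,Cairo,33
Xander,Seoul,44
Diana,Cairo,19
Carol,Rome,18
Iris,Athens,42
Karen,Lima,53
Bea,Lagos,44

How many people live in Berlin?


Scanning city column for 'Berlin':
Total matches: 0

ANSWER: 0


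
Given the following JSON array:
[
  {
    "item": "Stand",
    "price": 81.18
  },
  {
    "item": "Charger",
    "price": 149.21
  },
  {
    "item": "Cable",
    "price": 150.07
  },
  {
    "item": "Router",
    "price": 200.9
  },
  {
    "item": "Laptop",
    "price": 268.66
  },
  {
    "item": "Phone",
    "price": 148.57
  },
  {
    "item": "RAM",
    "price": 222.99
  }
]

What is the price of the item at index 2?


Array index 2 -> Cable
price = 150.07

ANSWER: 150.07


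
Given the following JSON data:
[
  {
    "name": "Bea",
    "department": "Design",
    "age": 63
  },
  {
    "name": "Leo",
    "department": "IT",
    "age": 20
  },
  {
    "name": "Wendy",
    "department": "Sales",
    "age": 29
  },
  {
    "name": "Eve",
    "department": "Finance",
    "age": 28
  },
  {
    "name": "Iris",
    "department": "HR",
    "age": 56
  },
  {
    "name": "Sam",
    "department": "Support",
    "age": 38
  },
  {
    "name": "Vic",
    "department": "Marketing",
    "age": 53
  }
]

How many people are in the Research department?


Scanning records for department = Research
  No matches found
Count: 0

ANSWER: 0


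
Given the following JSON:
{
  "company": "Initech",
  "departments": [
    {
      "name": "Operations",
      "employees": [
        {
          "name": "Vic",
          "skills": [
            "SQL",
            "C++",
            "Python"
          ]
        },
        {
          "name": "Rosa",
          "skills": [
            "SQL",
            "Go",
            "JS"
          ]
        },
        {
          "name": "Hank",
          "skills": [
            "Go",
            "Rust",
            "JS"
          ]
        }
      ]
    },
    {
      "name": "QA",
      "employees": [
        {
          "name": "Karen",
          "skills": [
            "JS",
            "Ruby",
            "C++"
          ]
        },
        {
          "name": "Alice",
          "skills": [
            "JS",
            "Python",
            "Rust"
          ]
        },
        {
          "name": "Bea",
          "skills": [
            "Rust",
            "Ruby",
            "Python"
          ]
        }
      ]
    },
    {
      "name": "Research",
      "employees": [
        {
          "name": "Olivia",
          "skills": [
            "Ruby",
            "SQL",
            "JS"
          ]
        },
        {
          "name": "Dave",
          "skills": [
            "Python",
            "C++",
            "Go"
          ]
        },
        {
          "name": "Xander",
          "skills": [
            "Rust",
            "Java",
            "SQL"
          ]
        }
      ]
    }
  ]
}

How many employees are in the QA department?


Path: departments[1].employees
Count: 3

ANSWER: 3


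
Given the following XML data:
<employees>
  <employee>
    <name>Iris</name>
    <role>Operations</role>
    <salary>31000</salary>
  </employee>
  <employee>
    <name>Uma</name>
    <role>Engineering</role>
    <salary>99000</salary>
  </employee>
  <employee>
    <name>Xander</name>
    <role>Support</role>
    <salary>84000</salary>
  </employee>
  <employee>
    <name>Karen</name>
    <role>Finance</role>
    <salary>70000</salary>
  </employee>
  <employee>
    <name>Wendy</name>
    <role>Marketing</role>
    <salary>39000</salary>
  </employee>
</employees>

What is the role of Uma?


Searching for <employee> with <name>Uma</name>
Found at position 2
<role>Engineering</role>

ANSWER: Engineering


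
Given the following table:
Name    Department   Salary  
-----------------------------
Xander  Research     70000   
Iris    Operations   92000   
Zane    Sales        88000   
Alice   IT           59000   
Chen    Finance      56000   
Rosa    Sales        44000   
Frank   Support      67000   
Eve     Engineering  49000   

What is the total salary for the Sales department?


Sales department members:
  Zane: 88000
  Rosa: 44000
Total = 88000 + 44000 = 132000

ANSWER: 132000


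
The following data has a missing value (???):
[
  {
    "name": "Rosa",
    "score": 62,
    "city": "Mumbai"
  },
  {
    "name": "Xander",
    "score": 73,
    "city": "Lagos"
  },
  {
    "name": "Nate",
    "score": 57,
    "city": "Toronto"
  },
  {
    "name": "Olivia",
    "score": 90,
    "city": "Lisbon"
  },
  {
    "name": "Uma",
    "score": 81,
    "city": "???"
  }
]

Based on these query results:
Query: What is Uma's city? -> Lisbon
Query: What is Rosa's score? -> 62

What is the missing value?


The missing value is Uma's city
From query: Uma's city = Lisbon

ANSWER: Lisbon


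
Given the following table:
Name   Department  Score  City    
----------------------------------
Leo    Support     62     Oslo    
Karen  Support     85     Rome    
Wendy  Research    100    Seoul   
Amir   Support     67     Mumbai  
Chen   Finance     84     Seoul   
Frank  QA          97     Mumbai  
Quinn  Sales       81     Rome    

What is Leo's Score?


Row 1: Leo
Score = 62

ANSWER: 62


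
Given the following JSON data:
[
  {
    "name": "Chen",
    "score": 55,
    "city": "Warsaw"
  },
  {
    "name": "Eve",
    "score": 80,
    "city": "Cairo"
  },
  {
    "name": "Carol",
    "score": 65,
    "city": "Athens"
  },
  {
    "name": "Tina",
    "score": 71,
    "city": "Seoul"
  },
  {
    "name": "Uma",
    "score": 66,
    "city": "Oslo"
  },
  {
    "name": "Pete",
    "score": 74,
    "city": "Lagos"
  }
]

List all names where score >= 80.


Filtering records where score >= 80:
  Chen (score=55) -> no
  Eve (score=80) -> YES
  Carol (score=65) -> no
  Tina (score=71) -> no
  Uma (score=66) -> no
  Pete (score=74) -> no


ANSWER: Eve


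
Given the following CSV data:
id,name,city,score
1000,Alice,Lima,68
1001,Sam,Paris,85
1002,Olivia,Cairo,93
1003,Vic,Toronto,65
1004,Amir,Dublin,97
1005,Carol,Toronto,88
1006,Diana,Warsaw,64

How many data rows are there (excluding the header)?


Counting rows (excluding header):
Header: id,name,city,score
Data rows: 7

ANSWER: 7


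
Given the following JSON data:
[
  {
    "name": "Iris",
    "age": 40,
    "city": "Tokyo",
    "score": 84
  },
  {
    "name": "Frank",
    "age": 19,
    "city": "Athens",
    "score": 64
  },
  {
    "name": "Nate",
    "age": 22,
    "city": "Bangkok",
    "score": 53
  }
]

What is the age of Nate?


Looking up record where name = Nate
Record index: 2
Field 'age' = 22

ANSWER: 22


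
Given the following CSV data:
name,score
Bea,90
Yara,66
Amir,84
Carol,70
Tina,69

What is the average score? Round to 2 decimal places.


Scores: 90, 66, 84, 70, 69
Sum = 379
Count = 5
Average = 379 / 5 = 75.80

ANSWER: 75.80


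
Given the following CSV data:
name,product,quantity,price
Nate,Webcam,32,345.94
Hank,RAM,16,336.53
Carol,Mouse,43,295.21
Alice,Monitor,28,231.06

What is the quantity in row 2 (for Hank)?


Row 2: Hank
Column 'quantity' = 16

ANSWER: 16


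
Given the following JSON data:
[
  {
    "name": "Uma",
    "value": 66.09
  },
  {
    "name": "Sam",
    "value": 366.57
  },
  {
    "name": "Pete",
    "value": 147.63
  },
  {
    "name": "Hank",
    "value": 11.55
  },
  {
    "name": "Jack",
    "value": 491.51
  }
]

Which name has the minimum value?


Comparing values:
  Uma: 66.09
  Sam: 366.57
  Pete: 147.63
  Hank: 11.55
  Jack: 491.51
Minimum: Hank (11.55)

ANSWER: Hank


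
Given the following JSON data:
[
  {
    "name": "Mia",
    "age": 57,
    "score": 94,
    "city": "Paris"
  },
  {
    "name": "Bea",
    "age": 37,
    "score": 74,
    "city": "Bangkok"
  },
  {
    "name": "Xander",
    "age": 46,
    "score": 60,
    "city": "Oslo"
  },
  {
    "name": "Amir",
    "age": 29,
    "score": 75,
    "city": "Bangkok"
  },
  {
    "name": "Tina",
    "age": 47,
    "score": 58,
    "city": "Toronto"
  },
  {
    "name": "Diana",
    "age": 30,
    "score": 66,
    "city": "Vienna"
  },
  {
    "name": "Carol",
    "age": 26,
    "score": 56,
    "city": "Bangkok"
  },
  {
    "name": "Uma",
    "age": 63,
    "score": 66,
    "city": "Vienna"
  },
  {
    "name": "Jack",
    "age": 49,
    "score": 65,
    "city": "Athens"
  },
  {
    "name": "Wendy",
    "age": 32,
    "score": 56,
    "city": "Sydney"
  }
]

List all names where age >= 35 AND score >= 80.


Checking both conditions:
  Mia (age=57, score=94) -> YES
  Bea (age=37, score=74) -> no
  Xander (age=46, score=60) -> no
  Amir (age=29, score=75) -> no
  Tina (age=47, score=58) -> no
  Diana (age=30, score=66) -> no
  Carol (age=26, score=56) -> no
  Uma (age=63, score=66) -> no
  Jack (age=49, score=65) -> no
  Wendy (age=32, score=56) -> no


ANSWER: Mia


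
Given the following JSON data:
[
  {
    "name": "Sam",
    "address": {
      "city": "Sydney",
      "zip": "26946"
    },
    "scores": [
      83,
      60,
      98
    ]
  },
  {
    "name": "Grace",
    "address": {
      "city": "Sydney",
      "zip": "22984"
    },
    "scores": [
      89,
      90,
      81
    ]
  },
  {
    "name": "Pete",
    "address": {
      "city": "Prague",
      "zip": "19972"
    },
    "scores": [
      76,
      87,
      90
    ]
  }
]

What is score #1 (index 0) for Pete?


Path: records[2].scores[0]
Value: 76

ANSWER: 76


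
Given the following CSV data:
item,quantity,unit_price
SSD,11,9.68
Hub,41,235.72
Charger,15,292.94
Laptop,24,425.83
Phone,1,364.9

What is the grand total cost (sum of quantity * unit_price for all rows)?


Computing row totals:
  SSD: 11 * 9.68 = 106.48
  Hub: 41 * 235.72 = 9664.52
  Charger: 15 * 292.94 = 4394.1
  Laptop: 24 * 425.83 = 10219.92
  Phone: 1 * 364.9 = 364.9
Grand total = 106.48 + 9664.52 + 4394.1 + 10219.92 + 364.9 = 24749.92

ANSWER: 24749.92


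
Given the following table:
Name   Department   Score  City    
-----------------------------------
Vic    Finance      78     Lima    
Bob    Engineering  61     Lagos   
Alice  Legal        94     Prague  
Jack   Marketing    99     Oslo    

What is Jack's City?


Row 4: Jack
City = Oslo

ANSWER: Oslo


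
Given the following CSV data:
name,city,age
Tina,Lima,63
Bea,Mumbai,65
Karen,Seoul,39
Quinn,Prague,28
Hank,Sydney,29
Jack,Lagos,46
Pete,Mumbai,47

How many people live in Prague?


Scanning city column for 'Prague':
  Row 4: Quinn -> MATCH
Total matches: 1

ANSWER: 1


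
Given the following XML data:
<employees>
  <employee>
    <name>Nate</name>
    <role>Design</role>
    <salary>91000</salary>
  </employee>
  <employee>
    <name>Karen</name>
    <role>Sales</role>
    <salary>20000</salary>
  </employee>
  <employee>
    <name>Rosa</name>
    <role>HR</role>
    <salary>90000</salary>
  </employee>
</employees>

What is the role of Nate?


Searching for <employee> with <name>Nate</name>
Found at position 1
<role>Design</role>

ANSWER: Design


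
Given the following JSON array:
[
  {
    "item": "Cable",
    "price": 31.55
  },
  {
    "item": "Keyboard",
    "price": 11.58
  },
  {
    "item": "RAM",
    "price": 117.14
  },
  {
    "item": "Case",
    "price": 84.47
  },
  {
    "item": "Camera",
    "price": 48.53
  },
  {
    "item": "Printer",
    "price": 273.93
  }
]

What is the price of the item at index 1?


Array index 1 -> Keyboard
price = 11.58

ANSWER: 11.58


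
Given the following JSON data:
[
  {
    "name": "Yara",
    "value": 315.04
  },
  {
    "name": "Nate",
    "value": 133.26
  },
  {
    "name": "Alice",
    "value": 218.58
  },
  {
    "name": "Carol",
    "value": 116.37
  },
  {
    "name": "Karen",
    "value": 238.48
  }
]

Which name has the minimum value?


Comparing values:
  Yara: 315.04
  Nate: 133.26
  Alice: 218.58
  Carol: 116.37
  Karen: 238.48
Minimum: Carol (116.37)

ANSWER: Carol


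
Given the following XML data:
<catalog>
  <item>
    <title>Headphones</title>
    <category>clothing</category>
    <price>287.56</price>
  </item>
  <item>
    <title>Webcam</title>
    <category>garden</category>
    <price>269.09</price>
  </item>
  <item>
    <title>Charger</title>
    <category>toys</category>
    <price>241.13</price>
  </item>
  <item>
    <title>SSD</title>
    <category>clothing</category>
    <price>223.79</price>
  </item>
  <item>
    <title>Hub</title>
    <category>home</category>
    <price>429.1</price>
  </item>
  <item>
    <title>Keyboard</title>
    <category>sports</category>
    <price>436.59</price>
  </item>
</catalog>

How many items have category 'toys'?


Scanning <item> elements for <category>toys</category>:
  Item 3: Charger -> MATCH
Count: 1

ANSWER: 1


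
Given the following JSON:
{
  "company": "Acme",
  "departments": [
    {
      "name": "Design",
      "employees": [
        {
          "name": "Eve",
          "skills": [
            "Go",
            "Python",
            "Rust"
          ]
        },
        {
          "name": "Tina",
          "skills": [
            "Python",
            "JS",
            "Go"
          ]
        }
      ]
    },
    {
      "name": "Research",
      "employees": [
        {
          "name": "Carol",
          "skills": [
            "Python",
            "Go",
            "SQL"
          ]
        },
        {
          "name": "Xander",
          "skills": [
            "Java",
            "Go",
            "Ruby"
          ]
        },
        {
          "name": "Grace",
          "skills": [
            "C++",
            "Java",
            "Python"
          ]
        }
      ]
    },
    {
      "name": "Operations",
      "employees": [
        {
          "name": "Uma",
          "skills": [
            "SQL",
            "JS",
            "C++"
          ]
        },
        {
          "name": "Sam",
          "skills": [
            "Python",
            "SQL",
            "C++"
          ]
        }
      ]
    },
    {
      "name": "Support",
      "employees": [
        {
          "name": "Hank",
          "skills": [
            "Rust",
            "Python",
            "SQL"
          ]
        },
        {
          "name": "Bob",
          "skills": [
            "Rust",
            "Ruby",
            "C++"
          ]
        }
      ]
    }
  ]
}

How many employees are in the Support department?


Path: departments[3].employees
Count: 2

ANSWER: 2


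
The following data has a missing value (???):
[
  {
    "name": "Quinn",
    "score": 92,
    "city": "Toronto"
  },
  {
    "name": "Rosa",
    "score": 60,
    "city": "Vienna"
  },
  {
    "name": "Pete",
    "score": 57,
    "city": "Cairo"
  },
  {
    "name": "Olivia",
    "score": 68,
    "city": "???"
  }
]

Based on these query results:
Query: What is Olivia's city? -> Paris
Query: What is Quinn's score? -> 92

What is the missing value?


The missing value is Olivia's city
From query: Olivia's city = Paris

ANSWER: Paris


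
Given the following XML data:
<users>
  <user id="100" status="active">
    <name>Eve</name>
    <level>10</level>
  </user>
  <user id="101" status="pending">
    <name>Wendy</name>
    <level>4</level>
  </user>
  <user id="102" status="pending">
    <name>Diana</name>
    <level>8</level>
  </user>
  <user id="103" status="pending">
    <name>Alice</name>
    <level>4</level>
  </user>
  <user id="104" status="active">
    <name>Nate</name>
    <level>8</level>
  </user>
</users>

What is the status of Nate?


Finding user with name = Nate
user id="104" status="active"

ANSWER: active


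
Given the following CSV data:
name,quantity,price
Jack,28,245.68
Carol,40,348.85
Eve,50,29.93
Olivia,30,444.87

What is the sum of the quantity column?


Values in 'quantity' column:
  Row 1: 28
  Row 2: 40
  Row 3: 50
  Row 4: 30
Sum = 28 + 40 + 50 + 30 = 148

ANSWER: 148


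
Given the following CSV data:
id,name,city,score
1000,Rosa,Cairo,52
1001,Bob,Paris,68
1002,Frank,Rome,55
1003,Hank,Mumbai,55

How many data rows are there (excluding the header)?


Counting rows (excluding header):
Header: id,name,city,score
Data rows: 4

ANSWER: 4


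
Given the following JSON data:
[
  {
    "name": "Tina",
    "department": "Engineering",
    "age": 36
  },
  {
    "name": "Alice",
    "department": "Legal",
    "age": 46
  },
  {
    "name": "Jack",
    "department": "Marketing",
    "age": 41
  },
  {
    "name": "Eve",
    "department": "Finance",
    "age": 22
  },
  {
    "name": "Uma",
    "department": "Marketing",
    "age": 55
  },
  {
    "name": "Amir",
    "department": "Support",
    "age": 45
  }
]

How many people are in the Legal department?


Scanning records for department = Legal
  Record 1: Alice
Count: 1

ANSWER: 1


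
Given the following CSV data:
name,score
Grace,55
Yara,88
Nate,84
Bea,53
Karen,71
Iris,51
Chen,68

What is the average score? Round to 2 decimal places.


Scores: 55, 88, 84, 53, 71, 51, 68
Sum = 470
Count = 7
Average = 470 / 7 = 67.14

ANSWER: 67.14


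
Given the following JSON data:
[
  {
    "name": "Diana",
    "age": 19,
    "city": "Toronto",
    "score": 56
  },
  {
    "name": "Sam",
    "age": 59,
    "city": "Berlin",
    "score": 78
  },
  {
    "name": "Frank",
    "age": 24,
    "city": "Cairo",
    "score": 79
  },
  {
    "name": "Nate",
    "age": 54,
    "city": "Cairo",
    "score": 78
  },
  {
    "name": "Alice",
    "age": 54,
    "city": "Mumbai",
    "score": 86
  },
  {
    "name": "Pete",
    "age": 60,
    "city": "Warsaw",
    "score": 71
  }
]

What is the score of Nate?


Looking up record where name = Nate
Record index: 3
Field 'score' = 78

ANSWER: 78


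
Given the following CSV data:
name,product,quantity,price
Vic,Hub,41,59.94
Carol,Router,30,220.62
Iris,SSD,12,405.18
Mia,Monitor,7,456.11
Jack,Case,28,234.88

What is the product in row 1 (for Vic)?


Row 1: Vic
Column 'product' = Hub

ANSWER: Hub


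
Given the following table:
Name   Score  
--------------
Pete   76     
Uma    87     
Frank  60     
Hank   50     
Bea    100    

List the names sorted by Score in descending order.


Sorting by Score (descending):
  Bea: 100
  Uma: 87
  Pete: 76
  Frank: 60
  Hank: 50


ANSWER: Bea, Uma, Pete, Frank, Hank


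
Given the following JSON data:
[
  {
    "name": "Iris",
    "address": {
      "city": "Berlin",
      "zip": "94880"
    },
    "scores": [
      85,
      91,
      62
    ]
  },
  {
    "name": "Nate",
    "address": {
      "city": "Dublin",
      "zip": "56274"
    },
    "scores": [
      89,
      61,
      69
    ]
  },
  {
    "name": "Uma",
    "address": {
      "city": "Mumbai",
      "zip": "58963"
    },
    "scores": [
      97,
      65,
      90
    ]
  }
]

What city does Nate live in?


Path: records[1].address.city
Value: Dublin

ANSWER: Dublin


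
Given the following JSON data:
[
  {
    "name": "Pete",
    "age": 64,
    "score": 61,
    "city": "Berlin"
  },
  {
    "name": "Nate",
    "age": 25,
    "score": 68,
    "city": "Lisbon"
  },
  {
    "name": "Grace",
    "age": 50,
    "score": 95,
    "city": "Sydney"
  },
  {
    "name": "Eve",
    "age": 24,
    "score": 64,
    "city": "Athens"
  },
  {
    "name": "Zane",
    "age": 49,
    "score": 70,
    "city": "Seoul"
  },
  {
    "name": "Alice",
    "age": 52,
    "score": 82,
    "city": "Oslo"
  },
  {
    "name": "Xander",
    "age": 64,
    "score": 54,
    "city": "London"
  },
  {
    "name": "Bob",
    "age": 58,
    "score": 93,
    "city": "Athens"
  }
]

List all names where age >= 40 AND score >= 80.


Checking both conditions:
  Pete (age=64, score=61) -> no
  Nate (age=25, score=68) -> no
  Grace (age=50, score=95) -> YES
  Eve (age=24, score=64) -> no
  Zane (age=49, score=70) -> no
  Alice (age=52, score=82) -> YES
  Xander (age=64, score=54) -> no
  Bob (age=58, score=93) -> YES


ANSWER: Grace, Alice, Bob


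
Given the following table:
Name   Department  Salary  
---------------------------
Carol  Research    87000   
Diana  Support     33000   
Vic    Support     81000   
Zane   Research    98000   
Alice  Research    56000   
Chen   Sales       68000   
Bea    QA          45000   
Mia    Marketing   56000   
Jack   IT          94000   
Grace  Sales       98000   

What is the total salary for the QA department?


QA department members:
  Bea: 45000
Total = 45000 = 45000

ANSWER: 45000


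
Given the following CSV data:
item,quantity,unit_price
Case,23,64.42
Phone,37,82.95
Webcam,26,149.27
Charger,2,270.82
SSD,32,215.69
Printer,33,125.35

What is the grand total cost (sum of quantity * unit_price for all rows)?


Computing row totals:
  Case: 23 * 64.42 = 1481.66
  Phone: 37 * 82.95 = 3069.15
  Webcam: 26 * 149.27 = 3881.02
  Charger: 2 * 270.82 = 541.64
  SSD: 32 * 215.69 = 6902.08
  Printer: 33 * 125.35 = 4136.55
Grand total = 1481.66 + 3069.15 + 3881.02 + 541.64 + 6902.08 + 4136.55 = 20012.1

ANSWER: 20012.1


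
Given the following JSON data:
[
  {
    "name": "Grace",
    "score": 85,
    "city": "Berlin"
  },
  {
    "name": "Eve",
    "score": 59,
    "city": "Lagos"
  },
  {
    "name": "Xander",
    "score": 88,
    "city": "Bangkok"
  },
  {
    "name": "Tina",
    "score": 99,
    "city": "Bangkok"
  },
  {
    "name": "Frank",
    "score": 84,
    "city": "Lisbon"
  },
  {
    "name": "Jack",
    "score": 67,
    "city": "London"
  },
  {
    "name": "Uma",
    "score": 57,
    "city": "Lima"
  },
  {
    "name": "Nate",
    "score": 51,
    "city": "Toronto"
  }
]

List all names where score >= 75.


Filtering records where score >= 75:
  Grace (score=85) -> YES
  Eve (score=59) -> no
  Xander (score=88) -> YES
  Tina (score=99) -> YES
  Frank (score=84) -> YES
  Jack (score=67) -> no
  Uma (score=57) -> no
  Nate (score=51) -> no


ANSWER: Grace, Xander, Tina, Frank


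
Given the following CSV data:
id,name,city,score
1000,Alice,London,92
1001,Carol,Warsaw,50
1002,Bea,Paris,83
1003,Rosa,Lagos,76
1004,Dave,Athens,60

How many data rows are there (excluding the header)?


Counting rows (excluding header):
Header: id,name,city,score
Data rows: 5

ANSWER: 5


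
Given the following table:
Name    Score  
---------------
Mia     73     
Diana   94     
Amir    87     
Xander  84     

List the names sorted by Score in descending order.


Sorting by Score (descending):
  Diana: 94
  Amir: 87
  Xander: 84
  Mia: 73


ANSWER: Diana, Amir, Xander, Mia


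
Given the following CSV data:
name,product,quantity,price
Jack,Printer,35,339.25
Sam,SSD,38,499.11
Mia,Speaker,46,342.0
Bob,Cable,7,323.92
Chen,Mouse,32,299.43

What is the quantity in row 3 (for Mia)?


Row 3: Mia
Column 'quantity' = 46

ANSWER: 46


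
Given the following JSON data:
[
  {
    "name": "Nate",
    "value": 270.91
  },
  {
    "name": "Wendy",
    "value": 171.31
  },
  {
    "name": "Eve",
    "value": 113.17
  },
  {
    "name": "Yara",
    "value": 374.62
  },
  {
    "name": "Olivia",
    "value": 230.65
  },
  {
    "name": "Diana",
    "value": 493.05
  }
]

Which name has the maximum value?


Comparing values:
  Nate: 270.91
  Wendy: 171.31
  Eve: 113.17
  Yara: 374.62
  Olivia: 230.65
  Diana: 493.05
Maximum: Diana (493.05)

ANSWER: Diana


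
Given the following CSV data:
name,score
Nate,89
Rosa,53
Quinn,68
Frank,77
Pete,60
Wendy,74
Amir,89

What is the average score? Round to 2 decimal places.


Scores: 89, 53, 68, 77, 60, 74, 89
Sum = 510
Count = 7
Average = 510 / 7 = 72.86

ANSWER: 72.86


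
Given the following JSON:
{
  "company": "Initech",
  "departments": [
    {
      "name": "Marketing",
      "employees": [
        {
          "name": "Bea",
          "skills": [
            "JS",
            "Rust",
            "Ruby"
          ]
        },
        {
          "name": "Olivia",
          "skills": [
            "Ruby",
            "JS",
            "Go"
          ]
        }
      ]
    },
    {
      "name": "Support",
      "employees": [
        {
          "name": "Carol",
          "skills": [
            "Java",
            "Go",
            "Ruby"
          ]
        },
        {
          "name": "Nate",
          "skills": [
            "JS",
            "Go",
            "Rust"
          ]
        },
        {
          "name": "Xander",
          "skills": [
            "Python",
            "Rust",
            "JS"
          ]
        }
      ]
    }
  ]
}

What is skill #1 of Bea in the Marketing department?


Path: departments[0].employees[0].skills[0]
Value: JS

ANSWER: JS


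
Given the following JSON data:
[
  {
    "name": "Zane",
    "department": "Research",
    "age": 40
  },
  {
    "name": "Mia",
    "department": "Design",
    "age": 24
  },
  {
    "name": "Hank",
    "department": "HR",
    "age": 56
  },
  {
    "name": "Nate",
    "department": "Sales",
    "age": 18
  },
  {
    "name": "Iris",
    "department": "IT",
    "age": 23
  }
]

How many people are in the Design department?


Scanning records for department = Design
  Record 1: Mia
Count: 1

ANSWER: 1


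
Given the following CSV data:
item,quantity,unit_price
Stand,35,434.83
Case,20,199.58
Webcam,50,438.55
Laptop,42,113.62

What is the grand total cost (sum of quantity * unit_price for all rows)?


Computing row totals:
  Stand: 35 * 434.83 = 15219.05
  Case: 20 * 199.58 = 3991.6
  Webcam: 50 * 438.55 = 21927.5
  Laptop: 42 * 113.62 = 4772.04
Grand total = 15219.05 + 3991.6 + 21927.5 + 4772.04 = 45910.19

ANSWER: 45910.19


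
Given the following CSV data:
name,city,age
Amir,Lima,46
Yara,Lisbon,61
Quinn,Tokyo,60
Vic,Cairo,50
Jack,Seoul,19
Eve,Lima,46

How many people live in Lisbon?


Scanning city column for 'Lisbon':
  Row 2: Yara -> MATCH
Total matches: 1

ANSWER: 1


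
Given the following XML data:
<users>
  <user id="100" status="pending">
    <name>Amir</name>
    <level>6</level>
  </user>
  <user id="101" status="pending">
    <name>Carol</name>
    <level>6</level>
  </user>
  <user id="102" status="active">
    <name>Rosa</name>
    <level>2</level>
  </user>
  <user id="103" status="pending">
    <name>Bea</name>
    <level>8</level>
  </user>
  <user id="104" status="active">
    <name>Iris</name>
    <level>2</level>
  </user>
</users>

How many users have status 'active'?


Counting users with status='active':
  Rosa (id=102) -> MATCH
  Iris (id=104) -> MATCH
Count: 2

ANSWER: 2


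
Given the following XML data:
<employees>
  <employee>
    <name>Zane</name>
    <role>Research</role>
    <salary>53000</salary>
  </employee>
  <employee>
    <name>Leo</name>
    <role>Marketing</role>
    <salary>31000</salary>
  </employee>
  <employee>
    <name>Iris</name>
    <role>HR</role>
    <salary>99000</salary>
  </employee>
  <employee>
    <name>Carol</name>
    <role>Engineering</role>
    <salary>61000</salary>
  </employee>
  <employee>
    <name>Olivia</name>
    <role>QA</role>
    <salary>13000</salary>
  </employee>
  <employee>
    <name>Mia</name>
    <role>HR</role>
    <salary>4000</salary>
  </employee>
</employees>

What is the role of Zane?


Searching for <employee> with <name>Zane</name>
Found at position 1
<role>Research</role>

ANSWER: Research


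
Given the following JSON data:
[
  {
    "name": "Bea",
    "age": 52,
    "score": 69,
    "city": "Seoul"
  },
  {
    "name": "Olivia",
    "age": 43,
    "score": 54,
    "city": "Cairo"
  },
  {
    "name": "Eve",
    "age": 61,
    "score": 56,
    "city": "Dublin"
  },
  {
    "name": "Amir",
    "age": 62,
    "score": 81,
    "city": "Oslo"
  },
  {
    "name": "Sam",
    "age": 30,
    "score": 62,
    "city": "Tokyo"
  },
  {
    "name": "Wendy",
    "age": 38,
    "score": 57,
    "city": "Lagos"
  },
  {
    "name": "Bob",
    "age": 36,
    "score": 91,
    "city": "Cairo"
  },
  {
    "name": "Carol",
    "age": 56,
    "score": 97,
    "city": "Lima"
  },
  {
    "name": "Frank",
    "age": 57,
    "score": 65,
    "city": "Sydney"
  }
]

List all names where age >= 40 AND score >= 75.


Checking both conditions:
  Bea (age=52, score=69) -> no
  Olivia (age=43, score=54) -> no
  Eve (age=61, score=56) -> no
  Amir (age=62, score=81) -> YES
  Sam (age=30, score=62) -> no
  Wendy (age=38, score=57) -> no
  Bob (age=36, score=91) -> no
  Carol (age=56, score=97) -> YES
  Frank (age=57, score=65) -> no


ANSWER: Amir, Carol


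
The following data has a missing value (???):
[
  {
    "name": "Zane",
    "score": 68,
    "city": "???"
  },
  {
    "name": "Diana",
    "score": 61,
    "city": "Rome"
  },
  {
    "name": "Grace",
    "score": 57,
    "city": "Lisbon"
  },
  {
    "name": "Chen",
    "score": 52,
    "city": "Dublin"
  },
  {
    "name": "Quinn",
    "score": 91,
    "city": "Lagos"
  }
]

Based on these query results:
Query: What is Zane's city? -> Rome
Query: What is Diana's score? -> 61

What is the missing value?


The missing value is Zane's city
From query: Zane's city = Rome

ANSWER: Rome


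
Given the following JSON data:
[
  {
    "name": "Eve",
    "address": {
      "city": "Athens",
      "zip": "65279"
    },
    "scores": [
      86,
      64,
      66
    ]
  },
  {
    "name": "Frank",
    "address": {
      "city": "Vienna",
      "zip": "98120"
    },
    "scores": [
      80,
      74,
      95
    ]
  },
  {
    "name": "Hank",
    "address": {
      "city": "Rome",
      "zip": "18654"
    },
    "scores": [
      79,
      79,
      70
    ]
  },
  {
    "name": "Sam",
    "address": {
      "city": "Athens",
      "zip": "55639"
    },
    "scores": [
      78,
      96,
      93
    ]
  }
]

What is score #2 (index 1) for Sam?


Path: records[3].scores[1]
Value: 96

ANSWER: 96


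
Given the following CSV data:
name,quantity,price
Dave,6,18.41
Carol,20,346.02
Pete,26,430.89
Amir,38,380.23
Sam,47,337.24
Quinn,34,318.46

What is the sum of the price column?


Values in 'price' column:
  Row 1: 18.41
  Row 2: 346.02
  Row 3: 430.89
  Row 4: 380.23
  Row 5: 337.24
  Row 6: 318.46
Sum = 18.41 + 346.02 + 430.89 + 380.23 + 337.24 + 318.46 = 1831.25

ANSWER: 1831.25


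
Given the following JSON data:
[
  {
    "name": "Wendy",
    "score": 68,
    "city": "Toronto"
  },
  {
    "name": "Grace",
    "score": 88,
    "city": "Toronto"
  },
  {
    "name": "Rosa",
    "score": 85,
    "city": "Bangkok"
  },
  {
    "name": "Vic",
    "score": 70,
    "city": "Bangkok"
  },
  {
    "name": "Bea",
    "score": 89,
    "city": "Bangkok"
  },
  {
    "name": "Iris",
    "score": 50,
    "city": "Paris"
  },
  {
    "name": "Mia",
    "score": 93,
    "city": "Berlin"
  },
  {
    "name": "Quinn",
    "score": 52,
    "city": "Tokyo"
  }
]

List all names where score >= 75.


Filtering records where score >= 75:
  Wendy (score=68) -> no
  Grace (score=88) -> YES
  Rosa (score=85) -> YES
  Vic (score=70) -> no
  Bea (score=89) -> YES
  Iris (score=50) -> no
  Mia (score=93) -> YES
  Quinn (score=52) -> no


ANSWER: Grace, Rosa, Bea, Mia


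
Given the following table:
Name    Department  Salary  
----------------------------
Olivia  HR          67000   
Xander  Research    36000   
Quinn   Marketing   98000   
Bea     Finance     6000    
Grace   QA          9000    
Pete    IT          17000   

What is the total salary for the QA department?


QA department members:
  Grace: 9000
Total = 9000 = 9000

ANSWER: 9000


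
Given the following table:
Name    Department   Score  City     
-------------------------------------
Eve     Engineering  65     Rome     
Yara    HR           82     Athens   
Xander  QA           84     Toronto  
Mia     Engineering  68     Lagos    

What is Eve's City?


Row 1: Eve
City = Rome

ANSWER: Rome


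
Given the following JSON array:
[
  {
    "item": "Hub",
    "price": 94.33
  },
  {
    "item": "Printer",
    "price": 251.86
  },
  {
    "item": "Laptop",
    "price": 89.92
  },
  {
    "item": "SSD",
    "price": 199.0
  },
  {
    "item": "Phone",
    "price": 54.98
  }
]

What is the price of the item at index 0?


Array index 0 -> Hub
price = 94.33

ANSWER: 94.33


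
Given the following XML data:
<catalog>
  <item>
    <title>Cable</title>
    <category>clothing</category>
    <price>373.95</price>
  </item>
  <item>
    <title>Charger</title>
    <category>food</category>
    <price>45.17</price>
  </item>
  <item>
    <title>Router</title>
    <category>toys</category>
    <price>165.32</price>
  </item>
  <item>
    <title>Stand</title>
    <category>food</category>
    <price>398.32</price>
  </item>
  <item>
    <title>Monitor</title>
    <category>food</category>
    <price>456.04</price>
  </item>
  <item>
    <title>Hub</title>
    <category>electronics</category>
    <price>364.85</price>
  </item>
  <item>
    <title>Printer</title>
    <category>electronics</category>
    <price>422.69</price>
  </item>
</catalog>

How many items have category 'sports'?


Scanning <item> elements for <category>sports</category>:
Count: 0

ANSWER: 0


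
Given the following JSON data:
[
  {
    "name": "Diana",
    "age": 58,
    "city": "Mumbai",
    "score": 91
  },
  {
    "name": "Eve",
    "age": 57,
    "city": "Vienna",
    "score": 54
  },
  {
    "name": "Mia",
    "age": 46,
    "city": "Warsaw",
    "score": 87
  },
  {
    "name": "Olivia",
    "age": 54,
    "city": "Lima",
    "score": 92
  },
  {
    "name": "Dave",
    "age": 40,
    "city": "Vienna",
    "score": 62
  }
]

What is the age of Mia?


Looking up record where name = Mia
Record index: 2
Field 'age' = 46

ANSWER: 46


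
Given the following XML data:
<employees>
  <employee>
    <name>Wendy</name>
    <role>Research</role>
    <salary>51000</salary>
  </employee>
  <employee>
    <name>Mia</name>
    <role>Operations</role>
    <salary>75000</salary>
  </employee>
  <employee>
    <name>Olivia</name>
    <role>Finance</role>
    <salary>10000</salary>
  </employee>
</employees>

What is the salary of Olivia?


Searching for <employee> with <name>Olivia</name>
Found at position 3
<salary>10000</salary>

ANSWER: 10000


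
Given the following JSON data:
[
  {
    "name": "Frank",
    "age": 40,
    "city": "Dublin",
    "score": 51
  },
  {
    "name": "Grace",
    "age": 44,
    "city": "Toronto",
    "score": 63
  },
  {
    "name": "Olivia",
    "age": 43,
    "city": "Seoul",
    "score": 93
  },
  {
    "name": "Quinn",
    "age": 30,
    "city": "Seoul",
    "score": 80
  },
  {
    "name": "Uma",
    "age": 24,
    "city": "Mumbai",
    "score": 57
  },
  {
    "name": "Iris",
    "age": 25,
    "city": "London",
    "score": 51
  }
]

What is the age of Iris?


Looking up record where name = Iris
Record index: 5
Field 'age' = 25

ANSWER: 25


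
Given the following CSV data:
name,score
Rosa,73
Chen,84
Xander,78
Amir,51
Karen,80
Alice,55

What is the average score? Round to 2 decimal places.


Scores: 73, 84, 78, 51, 80, 55
Sum = 421
Count = 6
Average = 421 / 6 = 70.17

ANSWER: 70.17


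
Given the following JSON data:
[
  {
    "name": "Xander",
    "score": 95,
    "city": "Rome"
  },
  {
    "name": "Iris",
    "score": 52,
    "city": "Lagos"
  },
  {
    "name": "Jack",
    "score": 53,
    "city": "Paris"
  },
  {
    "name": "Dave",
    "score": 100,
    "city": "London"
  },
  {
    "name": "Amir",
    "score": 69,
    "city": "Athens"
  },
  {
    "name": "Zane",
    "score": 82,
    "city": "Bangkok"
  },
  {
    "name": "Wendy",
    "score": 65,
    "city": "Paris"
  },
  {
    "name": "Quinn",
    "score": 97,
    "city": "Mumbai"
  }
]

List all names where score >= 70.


Filtering records where score >= 70:
  Xander (score=95) -> YES
  Iris (score=52) -> no
  Jack (score=53) -> no
  Dave (score=100) -> YES
  Amir (score=69) -> no
  Zane (score=82) -> YES
  Wendy (score=65) -> no
  Quinn (score=97) -> YES


ANSWER: Xander, Dave, Zane, Quinn
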